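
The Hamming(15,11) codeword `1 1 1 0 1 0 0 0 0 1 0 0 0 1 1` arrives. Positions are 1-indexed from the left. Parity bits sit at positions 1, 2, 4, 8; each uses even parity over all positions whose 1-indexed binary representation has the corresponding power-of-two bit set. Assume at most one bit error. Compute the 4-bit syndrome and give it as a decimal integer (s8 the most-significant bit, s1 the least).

s1: b1⊕b3⊕b5⊕b7⊕b9⊕b11⊕b13⊕b15 = 1⊕1⊕1⊕0⊕0⊕0⊕0⊕1 = 0
s2: b2⊕b3⊕b6⊕b7⊕b10⊕b11⊕b14⊕b15 = 1⊕1⊕0⊕0⊕1⊕0⊕1⊕1 = 1
s4: b4⊕b5⊕b6⊕b7⊕b12⊕b13⊕b14⊕b15 = 0⊕1⊕0⊕0⊕0⊕0⊕1⊕1 = 1
s8: b8⊕b9⊕b10⊕b11⊕b12⊕b13⊕b14⊕b15 = 0⊕0⊕1⊕0⊕0⊕0⊕1⊕1 = 1
Syndrome (s8...s1) = 1110 → position 14.

14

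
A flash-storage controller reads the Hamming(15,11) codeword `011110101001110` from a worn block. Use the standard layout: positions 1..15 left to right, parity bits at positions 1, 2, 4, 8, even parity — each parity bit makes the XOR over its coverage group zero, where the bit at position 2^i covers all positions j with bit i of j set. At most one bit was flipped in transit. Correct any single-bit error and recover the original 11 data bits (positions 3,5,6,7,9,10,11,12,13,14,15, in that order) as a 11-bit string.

11011001110

s1: b1⊕b3⊕b5⊕b7⊕b9⊕b11⊕b13⊕b15 = 0⊕1⊕1⊕1⊕1⊕0⊕1⊕0 = 1
s2: b2⊕b3⊕b6⊕b7⊕b10⊕b11⊕b14⊕b15 = 1⊕1⊕0⊕1⊕0⊕0⊕1⊕0 = 0
s4: b4⊕b5⊕b6⊕b7⊕b12⊕b13⊕b14⊕b15 = 1⊕1⊕0⊕1⊕1⊕1⊕1⊕0 = 0
s8: b8⊕b9⊕b10⊕b11⊕b12⊕b13⊕b14⊕b15 = 0⊕1⊕0⊕0⊕1⊕1⊕1⊕0 = 0
Syndrome (s8...s1) = 0001 → position 1.
Flip bit 1: corrected codeword = 111110101001110
Data bits at positions 3,5,6,7,9,10,11,12,13,14,15: 11011001110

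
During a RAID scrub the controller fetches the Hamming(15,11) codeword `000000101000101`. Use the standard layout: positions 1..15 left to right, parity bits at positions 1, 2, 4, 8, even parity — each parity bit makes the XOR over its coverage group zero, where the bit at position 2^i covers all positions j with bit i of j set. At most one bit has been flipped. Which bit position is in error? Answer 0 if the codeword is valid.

s1: b1⊕b3⊕b5⊕b7⊕b9⊕b11⊕b13⊕b15 = 0⊕0⊕0⊕1⊕1⊕0⊕1⊕1 = 0
s2: b2⊕b3⊕b6⊕b7⊕b10⊕b11⊕b14⊕b15 = 0⊕0⊕0⊕1⊕0⊕0⊕0⊕1 = 0
s4: b4⊕b5⊕b6⊕b7⊕b12⊕b13⊕b14⊕b15 = 0⊕0⊕0⊕1⊕0⊕1⊕0⊕1 = 1
s8: b8⊕b9⊕b10⊕b11⊕b12⊕b13⊕b14⊕b15 = 0⊕1⊕0⊕0⊕0⊕1⊕0⊕1 = 1
Syndrome (s8...s1) = 1100 → position 12.

12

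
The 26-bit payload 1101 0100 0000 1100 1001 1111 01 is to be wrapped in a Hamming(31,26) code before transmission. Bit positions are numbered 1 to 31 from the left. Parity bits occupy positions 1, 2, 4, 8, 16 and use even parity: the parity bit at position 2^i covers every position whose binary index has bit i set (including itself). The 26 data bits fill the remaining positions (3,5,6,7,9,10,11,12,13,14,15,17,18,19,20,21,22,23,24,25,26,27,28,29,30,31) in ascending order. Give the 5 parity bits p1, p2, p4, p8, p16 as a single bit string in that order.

Place data bits at non-power-of-two positions: b3=1, b5=1, b6=0, b7=1, b9=0, b10=1, b11=0, b12=0, b13=0, b14=0, b15=0, b17=0, b18=1, b19=1, b20=0, b21=0, b22=1, b23=0, b24=0, b25=1, b26=1, b27=1, b28=1, b29=1, b30=0, b31=1.
p1 = XOR of data positions {3,5,7,9,11,13,15,17,19,21,23,25,27,29,31} = 1⊕1⊕1⊕0⊕0⊕0⊕0⊕0⊕1⊕0⊕0⊕1⊕1⊕1⊕1 = 0
p2 = XOR of data positions {3,6,7,10,11,14,15,18,19,22,23,26,27,30,31} = 1⊕0⊕1⊕1⊕0⊕0⊕0⊕1⊕1⊕1⊕0⊕1⊕1⊕0⊕1 = 1
p4 = XOR of data positions {5,6,7,12,13,14,15,20,21,22,23,28,29,30,31} = 1⊕0⊕1⊕0⊕0⊕0⊕0⊕0⊕0⊕1⊕0⊕1⊕1⊕0⊕1 = 0
p8 = XOR of data positions {9,10,11,12,13,14,15,24,25,26,27,28,29,30,31} = 0⊕1⊕0⊕0⊕0⊕0⊕0⊕0⊕1⊕1⊕1⊕1⊕1⊕0⊕1 = 1
p16 = XOR of data positions {17,18,19,20,21,22,23,24,25,26,27,28,29,30,31} = 0⊕1⊕1⊕0⊕0⊕1⊕0⊕0⊕1⊕1⊕1⊕1⊕1⊕0⊕1 = 1
Parity bits p1,p2,p4,p8,p16 = 01011

01011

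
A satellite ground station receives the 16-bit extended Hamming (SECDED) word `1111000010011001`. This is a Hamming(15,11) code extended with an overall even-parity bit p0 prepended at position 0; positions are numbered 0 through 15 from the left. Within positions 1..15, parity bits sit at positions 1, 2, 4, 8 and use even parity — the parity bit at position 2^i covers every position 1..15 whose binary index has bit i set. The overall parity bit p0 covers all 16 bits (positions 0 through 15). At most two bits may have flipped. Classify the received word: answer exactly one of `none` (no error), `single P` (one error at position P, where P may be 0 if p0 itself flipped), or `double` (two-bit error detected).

none

s1: b1⊕b3⊕b5⊕b7⊕b9⊕b11⊕b13⊕b15 = 1⊕1⊕0⊕0⊕0⊕1⊕0⊕1 = 0
s2: b2⊕b3⊕b6⊕b7⊕b10⊕b11⊕b14⊕b15 = 1⊕1⊕0⊕0⊕0⊕1⊕0⊕1 = 0
s4: b4⊕b5⊕b6⊕b7⊕b12⊕b13⊕b14⊕b15 = 0⊕0⊕0⊕0⊕1⊕0⊕0⊕1 = 0
s8: b8⊕b9⊕b10⊕b11⊕b12⊕b13⊕b14⊕b15 = 1⊕0⊕0⊕1⊕1⊕0⊕0⊕1 = 0
Syndrome (s8...s1) = 0000 → position 0 (no error).
Overall parity (XOR of all 16 bits, including p0): 1⊕1⊕1⊕1⊕0⊕0⊕0⊕0⊕1⊕0⊕0⊕1⊕1⊕0⊕0⊕1 = 0
Overall=0, syndrome position=0 → no error.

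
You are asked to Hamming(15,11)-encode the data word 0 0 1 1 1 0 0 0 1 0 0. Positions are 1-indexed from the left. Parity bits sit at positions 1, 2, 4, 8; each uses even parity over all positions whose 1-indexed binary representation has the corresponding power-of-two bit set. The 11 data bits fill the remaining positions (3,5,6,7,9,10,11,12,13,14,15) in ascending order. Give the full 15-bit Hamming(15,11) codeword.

Place data bits at non-power-of-two positions: b3=0, b5=0, b6=1, b7=1, b9=1, b10=0, b11=0, b12=0, b13=1, b14=0, b15=0.
p1 = XOR of data positions {3,5,7,9,11,13,15} = 0⊕0⊕1⊕1⊕0⊕1⊕0 = 1
p2 = XOR of data positions {3,6,7,10,11,14,15} = 0⊕1⊕1⊕0⊕0⊕0⊕0 = 0
p4 = XOR of data positions {5,6,7,12,13,14,15} = 0⊕1⊕1⊕0⊕1⊕0⊕0 = 1
p8 = XOR of data positions {9,10,11,12,13,14,15} = 1⊕0⊕0⊕0⊕1⊕0⊕0 = 0
Codeword b1..b15 = 100101101000100

100101101000100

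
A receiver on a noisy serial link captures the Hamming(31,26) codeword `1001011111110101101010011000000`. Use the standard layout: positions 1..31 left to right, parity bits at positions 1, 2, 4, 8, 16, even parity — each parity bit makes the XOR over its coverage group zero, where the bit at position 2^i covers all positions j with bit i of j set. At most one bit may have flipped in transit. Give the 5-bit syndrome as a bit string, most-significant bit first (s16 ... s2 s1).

s1: b1⊕b3⊕b5⊕b7⊕b9⊕b11⊕b13⊕b15⊕b17⊕b19⊕b21⊕b23⊕b25⊕b27⊕b29⊕b31 = 1⊕0⊕0⊕1⊕1⊕1⊕0⊕0⊕1⊕1⊕1⊕0⊕1⊕0⊕0⊕0 = 0
s2: b2⊕b3⊕b6⊕b7⊕b10⊕b11⊕b14⊕b15⊕b18⊕b19⊕b22⊕b23⊕b26⊕b27⊕b30⊕b31 = 0⊕0⊕1⊕1⊕1⊕1⊕1⊕0⊕0⊕1⊕0⊕0⊕0⊕0⊕0⊕0 = 0
s4: b4⊕b5⊕b6⊕b7⊕b12⊕b13⊕b14⊕b15⊕b20⊕b21⊕b22⊕b23⊕b28⊕b29⊕b30⊕b31 = 1⊕0⊕1⊕1⊕1⊕0⊕1⊕0⊕0⊕1⊕0⊕0⊕0⊕0⊕0⊕0 = 0
s8: b8⊕b9⊕b10⊕b11⊕b12⊕b13⊕b14⊕b15⊕b24⊕b25⊕b26⊕b27⊕b28⊕b29⊕b30⊕b31 = 1⊕1⊕1⊕1⊕1⊕0⊕1⊕0⊕1⊕1⊕0⊕0⊕0⊕0⊕0⊕0 = 0
s16: b16⊕b17⊕b18⊕b19⊕b20⊕b21⊕b22⊕b23⊕b24⊕b25⊕b26⊕b27⊕b28⊕b29⊕b30⊕b31 = 1⊕1⊕0⊕1⊕0⊕1⊕0⊕0⊕1⊕1⊕0⊕0⊕0⊕0⊕0⊕0 = 0
Syndrome (s16...s1) = 00000 → position 0 (no error).

00000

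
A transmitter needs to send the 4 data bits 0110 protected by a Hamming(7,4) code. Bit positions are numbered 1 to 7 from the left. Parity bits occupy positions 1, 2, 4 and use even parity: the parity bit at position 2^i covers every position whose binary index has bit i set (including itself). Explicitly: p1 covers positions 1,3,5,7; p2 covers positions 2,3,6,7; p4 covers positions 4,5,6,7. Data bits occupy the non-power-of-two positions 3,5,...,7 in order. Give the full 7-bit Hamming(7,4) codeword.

1100110

Place data bits at non-power-of-two positions: b3=0, b5=1, b6=1, b7=0.
p1 = XOR of data positions {3,5,7} = 0⊕1⊕0 = 1
p2 = XOR of data positions {3,6,7} = 0⊕1⊕0 = 1
p4 = XOR of data positions {5,6,7} = 1⊕1⊕0 = 0
Codeword b1..b7 = 1100110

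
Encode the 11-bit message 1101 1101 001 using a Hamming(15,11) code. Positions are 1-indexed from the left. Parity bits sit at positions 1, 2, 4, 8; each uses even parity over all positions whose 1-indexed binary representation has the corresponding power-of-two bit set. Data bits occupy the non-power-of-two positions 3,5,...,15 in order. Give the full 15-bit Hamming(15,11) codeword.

101010101101001

Place data bits at non-power-of-two positions: b3=1, b5=1, b6=0, b7=1, b9=1, b10=1, b11=0, b12=1, b13=0, b14=0, b15=1.
p1 = XOR of data positions {3,5,7,9,11,13,15} = 1⊕1⊕1⊕1⊕0⊕0⊕1 = 1
p2 = XOR of data positions {3,6,7,10,11,14,15} = 1⊕0⊕1⊕1⊕0⊕0⊕1 = 0
p4 = XOR of data positions {5,6,7,12,13,14,15} = 1⊕0⊕1⊕1⊕0⊕0⊕1 = 0
p8 = XOR of data positions {9,10,11,12,13,14,15} = 1⊕1⊕0⊕1⊕0⊕0⊕1 = 0
Codeword b1..b15 = 101010101101001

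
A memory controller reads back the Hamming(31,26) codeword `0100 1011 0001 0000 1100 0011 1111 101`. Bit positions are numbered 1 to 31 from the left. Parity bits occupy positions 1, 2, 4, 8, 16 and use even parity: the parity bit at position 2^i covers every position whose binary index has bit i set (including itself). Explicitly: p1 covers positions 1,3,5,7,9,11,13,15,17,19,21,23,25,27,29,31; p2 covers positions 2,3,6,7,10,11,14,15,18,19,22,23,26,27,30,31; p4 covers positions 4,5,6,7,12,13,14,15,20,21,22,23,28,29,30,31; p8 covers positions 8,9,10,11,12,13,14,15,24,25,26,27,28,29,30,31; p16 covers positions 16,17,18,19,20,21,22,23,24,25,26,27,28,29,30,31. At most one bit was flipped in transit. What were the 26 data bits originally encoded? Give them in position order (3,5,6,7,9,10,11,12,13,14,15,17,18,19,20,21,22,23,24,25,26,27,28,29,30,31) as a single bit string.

s1: b1⊕b3⊕b5⊕b7⊕b9⊕b11⊕b13⊕b15⊕b17⊕b19⊕b21⊕b23⊕b25⊕b27⊕b29⊕b31 = 0⊕0⊕1⊕1⊕0⊕0⊕0⊕0⊕1⊕0⊕0⊕1⊕1⊕1⊕1⊕1 = 0
s2: b2⊕b3⊕b6⊕b7⊕b10⊕b11⊕b14⊕b15⊕b18⊕b19⊕b22⊕b23⊕b26⊕b27⊕b30⊕b31 = 1⊕0⊕0⊕1⊕0⊕0⊕0⊕0⊕1⊕0⊕0⊕1⊕1⊕1⊕0⊕1 = 1
s4: b4⊕b5⊕b6⊕b7⊕b12⊕b13⊕b14⊕b15⊕b20⊕b21⊕b22⊕b23⊕b28⊕b29⊕b30⊕b31 = 0⊕1⊕0⊕1⊕1⊕0⊕0⊕0⊕0⊕0⊕0⊕1⊕1⊕1⊕0⊕1 = 1
s8: b8⊕b9⊕b10⊕b11⊕b12⊕b13⊕b14⊕b15⊕b24⊕b25⊕b26⊕b27⊕b28⊕b29⊕b30⊕b31 = 1⊕0⊕0⊕0⊕1⊕0⊕0⊕0⊕1⊕1⊕1⊕1⊕1⊕1⊕0⊕1 = 1
s16: b16⊕b17⊕b18⊕b19⊕b20⊕b21⊕b22⊕b23⊕b24⊕b25⊕b26⊕b27⊕b28⊕b29⊕b30⊕b31 = 0⊕1⊕1⊕0⊕0⊕0⊕0⊕1⊕1⊕1⊕1⊕1⊕1⊕1⊕0⊕1 = 0
Syndrome (s16...s1) = 01110 → position 14.
Flip bit 14: corrected codeword = 0100101100010100110000111111101
Data bits at positions 3,5,6,7,9,10,11,12,13,14,15,17,18,19,20,21,22,23,24,25,26,27,28,29,30,31: 01010001010110000111111101

01010001010110000111111101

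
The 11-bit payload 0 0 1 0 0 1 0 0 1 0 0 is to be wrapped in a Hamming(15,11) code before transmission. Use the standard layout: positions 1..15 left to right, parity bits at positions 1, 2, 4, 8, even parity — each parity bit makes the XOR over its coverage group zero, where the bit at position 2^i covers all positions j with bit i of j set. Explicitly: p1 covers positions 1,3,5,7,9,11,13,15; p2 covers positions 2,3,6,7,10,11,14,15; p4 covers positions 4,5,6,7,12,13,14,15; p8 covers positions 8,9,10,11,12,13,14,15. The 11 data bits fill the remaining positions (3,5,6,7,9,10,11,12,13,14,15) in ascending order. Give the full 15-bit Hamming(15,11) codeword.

Place data bits at non-power-of-two positions: b3=0, b5=0, b6=1, b7=0, b9=0, b10=1, b11=0, b12=0, b13=1, b14=0, b15=0.
p1 = XOR of data positions {3,5,7,9,11,13,15} = 0⊕0⊕0⊕0⊕0⊕1⊕0 = 1
p2 = XOR of data positions {3,6,7,10,11,14,15} = 0⊕1⊕0⊕1⊕0⊕0⊕0 = 0
p4 = XOR of data positions {5,6,7,12,13,14,15} = 0⊕1⊕0⊕0⊕1⊕0⊕0 = 0
p8 = XOR of data positions {9,10,11,12,13,14,15} = 0⊕1⊕0⊕0⊕1⊕0⊕0 = 0
Codeword b1..b15 = 100001000100100

100001000100100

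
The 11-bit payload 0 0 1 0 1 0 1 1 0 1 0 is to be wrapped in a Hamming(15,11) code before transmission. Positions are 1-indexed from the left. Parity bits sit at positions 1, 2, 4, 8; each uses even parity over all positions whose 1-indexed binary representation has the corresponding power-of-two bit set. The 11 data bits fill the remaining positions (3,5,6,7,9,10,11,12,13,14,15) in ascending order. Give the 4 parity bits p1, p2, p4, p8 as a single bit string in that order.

Place data bits at non-power-of-two positions: b3=0, b5=0, b6=1, b7=0, b9=1, b10=0, b11=1, b12=1, b13=0, b14=1, b15=0.
p1 = XOR of data positions {3,5,7,9,11,13,15} = 0⊕0⊕0⊕1⊕1⊕0⊕0 = 0
p2 = XOR of data positions {3,6,7,10,11,14,15} = 0⊕1⊕0⊕0⊕1⊕1⊕0 = 1
p4 = XOR of data positions {5,6,7,12,13,14,15} = 0⊕1⊕0⊕1⊕0⊕1⊕0 = 1
p8 = XOR of data positions {9,10,11,12,13,14,15} = 1⊕0⊕1⊕1⊕0⊕1⊕0 = 0
Parity bits p1,p2,p4,p8 = 0110

0110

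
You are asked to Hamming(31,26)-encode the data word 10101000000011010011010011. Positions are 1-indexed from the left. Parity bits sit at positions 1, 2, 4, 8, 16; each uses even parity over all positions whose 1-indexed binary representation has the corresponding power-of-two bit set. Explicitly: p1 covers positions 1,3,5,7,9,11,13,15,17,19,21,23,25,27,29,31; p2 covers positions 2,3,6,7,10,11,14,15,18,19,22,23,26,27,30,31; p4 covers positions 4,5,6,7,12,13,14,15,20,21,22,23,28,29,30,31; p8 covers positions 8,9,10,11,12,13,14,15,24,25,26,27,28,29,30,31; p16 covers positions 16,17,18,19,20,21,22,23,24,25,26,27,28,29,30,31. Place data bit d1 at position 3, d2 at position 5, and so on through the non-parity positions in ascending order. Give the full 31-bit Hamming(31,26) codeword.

Place data bits at non-power-of-two positions: b3=1, b5=0, b6=1, b7=0, b9=1, b10=0, b11=0, b12=0, b13=0, b14=0, b15=0, b17=0, b18=1, b19=1, b20=0, b21=1, b22=0, b23=0, b24=1, b25=1, b26=0, b27=1, b28=0, b29=0, b30=1, b31=1.
p1 = XOR of data positions {3,5,7,9,11,13,15,17,19,21,23,25,27,29,31} = 1⊕0⊕0⊕1⊕0⊕0⊕0⊕0⊕1⊕1⊕0⊕1⊕1⊕0⊕1 = 1
p2 = XOR of data positions {3,6,7,10,11,14,15,18,19,22,23,26,27,30,31} = 1⊕1⊕0⊕0⊕0⊕0⊕0⊕1⊕1⊕0⊕0⊕0⊕1⊕1⊕1 = 1
p4 = XOR of data positions {5,6,7,12,13,14,15,20,21,22,23,28,29,30,31} = 0⊕1⊕0⊕0⊕0⊕0⊕0⊕0⊕1⊕0⊕0⊕0⊕0⊕1⊕1 = 0
p8 = XOR of data positions {9,10,11,12,13,14,15,24,25,26,27,28,29,30,31} = 1⊕0⊕0⊕0⊕0⊕0⊕0⊕1⊕1⊕0⊕1⊕0⊕0⊕1⊕1 = 0
p16 = XOR of data positions {17,18,19,20,21,22,23,24,25,26,27,28,29,30,31} = 0⊕1⊕1⊕0⊕1⊕0⊕0⊕1⊕1⊕0⊕1⊕0⊕0⊕1⊕1 = 0
Codeword b1..b31 = 1110010010000000011010011010011

1110010010000000011010011010011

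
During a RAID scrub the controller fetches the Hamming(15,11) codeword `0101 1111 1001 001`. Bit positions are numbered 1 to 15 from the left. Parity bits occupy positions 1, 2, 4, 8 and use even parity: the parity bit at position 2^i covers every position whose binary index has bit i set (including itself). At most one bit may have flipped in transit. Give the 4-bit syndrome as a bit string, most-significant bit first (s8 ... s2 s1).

0000

s1: b1⊕b3⊕b5⊕b7⊕b9⊕b11⊕b13⊕b15 = 0⊕0⊕1⊕1⊕1⊕0⊕0⊕1 = 0
s2: b2⊕b3⊕b6⊕b7⊕b10⊕b11⊕b14⊕b15 = 1⊕0⊕1⊕1⊕0⊕0⊕0⊕1 = 0
s4: b4⊕b5⊕b6⊕b7⊕b12⊕b13⊕b14⊕b15 = 1⊕1⊕1⊕1⊕1⊕0⊕0⊕1 = 0
s8: b8⊕b9⊕b10⊕b11⊕b12⊕b13⊕b14⊕b15 = 1⊕1⊕0⊕0⊕1⊕0⊕0⊕1 = 0
Syndrome (s8...s1) = 0000 → position 0 (no error).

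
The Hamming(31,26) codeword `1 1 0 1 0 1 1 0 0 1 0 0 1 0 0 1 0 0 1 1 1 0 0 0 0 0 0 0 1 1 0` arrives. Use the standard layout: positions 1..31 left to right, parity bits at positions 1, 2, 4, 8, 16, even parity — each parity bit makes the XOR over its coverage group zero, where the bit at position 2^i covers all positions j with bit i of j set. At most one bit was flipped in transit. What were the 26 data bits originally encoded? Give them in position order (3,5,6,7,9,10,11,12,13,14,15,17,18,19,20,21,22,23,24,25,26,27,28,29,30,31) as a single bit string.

s1: b1⊕b3⊕b5⊕b7⊕b9⊕b11⊕b13⊕b15⊕b17⊕b19⊕b21⊕b23⊕b25⊕b27⊕b29⊕b31 = 1⊕0⊕0⊕1⊕0⊕0⊕1⊕0⊕0⊕1⊕1⊕0⊕0⊕0⊕1⊕0 = 0
s2: b2⊕b3⊕b6⊕b7⊕b10⊕b11⊕b14⊕b15⊕b18⊕b19⊕b22⊕b23⊕b26⊕b27⊕b30⊕b31 = 1⊕0⊕1⊕1⊕1⊕0⊕0⊕0⊕0⊕1⊕0⊕0⊕0⊕0⊕1⊕0 = 0
s4: b4⊕b5⊕b6⊕b7⊕b12⊕b13⊕b14⊕b15⊕b20⊕b21⊕b22⊕b23⊕b28⊕b29⊕b30⊕b31 = 1⊕0⊕1⊕1⊕0⊕1⊕0⊕0⊕1⊕1⊕0⊕0⊕0⊕1⊕1⊕0 = 0
s8: b8⊕b9⊕b10⊕b11⊕b12⊕b13⊕b14⊕b15⊕b24⊕b25⊕b26⊕b27⊕b28⊕b29⊕b30⊕b31 = 0⊕0⊕1⊕0⊕0⊕1⊕0⊕0⊕0⊕0⊕0⊕0⊕0⊕1⊕1⊕0 = 0
s16: b16⊕b17⊕b18⊕b19⊕b20⊕b21⊕b22⊕b23⊕b24⊕b25⊕b26⊕b27⊕b28⊕b29⊕b30⊕b31 = 1⊕0⊕0⊕1⊕1⊕1⊕0⊕0⊕0⊕0⊕0⊕0⊕0⊕1⊕1⊕0 = 0
Syndrome (s16...s1) = 00000 → position 0 (no error).
No correction needed.
Data bits at positions 3,5,6,7,9,10,11,12,13,14,15,17,18,19,20,21,22,23,24,25,26,27,28,29,30,31: 00110100100001110000000110

00110100100001110000000110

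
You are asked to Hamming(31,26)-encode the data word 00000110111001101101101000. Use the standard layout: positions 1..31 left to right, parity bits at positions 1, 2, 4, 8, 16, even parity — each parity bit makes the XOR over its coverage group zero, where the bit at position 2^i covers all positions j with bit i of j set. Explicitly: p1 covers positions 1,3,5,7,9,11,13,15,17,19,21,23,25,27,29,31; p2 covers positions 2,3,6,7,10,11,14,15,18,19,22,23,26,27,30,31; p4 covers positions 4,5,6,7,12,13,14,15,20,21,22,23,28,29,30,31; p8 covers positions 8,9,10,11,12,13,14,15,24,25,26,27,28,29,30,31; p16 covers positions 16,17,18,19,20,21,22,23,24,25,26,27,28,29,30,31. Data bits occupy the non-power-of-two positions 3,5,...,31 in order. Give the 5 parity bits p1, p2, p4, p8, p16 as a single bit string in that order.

00101

Place data bits at non-power-of-two positions: b3=0, b5=0, b6=0, b7=0, b9=0, b10=1, b11=1, b12=0, b13=1, b14=1, b15=1, b17=0, b18=0, b19=1, b20=1, b21=0, b22=1, b23=1, b24=0, b25=1, b26=1, b27=0, b28=1, b29=0, b30=0, b31=0.
p1 = XOR of data positions {3,5,7,9,11,13,15,17,19,21,23,25,27,29,31} = 0⊕0⊕0⊕0⊕1⊕1⊕1⊕0⊕1⊕0⊕1⊕1⊕0⊕0⊕0 = 0
p2 = XOR of data positions {3,6,7,10,11,14,15,18,19,22,23,26,27,30,31} = 0⊕0⊕0⊕1⊕1⊕1⊕1⊕0⊕1⊕1⊕1⊕1⊕0⊕0⊕0 = 0
p4 = XOR of data positions {5,6,7,12,13,14,15,20,21,22,23,28,29,30,31} = 0⊕0⊕0⊕0⊕1⊕1⊕1⊕1⊕0⊕1⊕1⊕1⊕0⊕0⊕0 = 1
p8 = XOR of data positions {9,10,11,12,13,14,15,24,25,26,27,28,29,30,31} = 0⊕1⊕1⊕0⊕1⊕1⊕1⊕0⊕1⊕1⊕0⊕1⊕0⊕0⊕0 = 0
p16 = XOR of data positions {17,18,19,20,21,22,23,24,25,26,27,28,29,30,31} = 0⊕0⊕1⊕1⊕0⊕1⊕1⊕0⊕1⊕1⊕0⊕1⊕0⊕0⊕0 = 1
Parity bits p1,p2,p4,p8,p16 = 00101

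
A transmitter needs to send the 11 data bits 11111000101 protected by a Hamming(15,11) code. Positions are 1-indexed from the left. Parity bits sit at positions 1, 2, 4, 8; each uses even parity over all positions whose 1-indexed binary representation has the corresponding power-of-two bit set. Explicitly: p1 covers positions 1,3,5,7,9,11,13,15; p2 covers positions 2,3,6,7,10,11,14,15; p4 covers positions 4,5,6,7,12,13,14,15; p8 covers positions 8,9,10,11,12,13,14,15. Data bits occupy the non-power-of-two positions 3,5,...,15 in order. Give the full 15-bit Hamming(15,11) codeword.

001111111000101

Place data bits at non-power-of-two positions: b3=1, b5=1, b6=1, b7=1, b9=1, b10=0, b11=0, b12=0, b13=1, b14=0, b15=1.
p1 = XOR of data positions {3,5,7,9,11,13,15} = 1⊕1⊕1⊕1⊕0⊕1⊕1 = 0
p2 = XOR of data positions {3,6,7,10,11,14,15} = 1⊕1⊕1⊕0⊕0⊕0⊕1 = 0
p4 = XOR of data positions {5,6,7,12,13,14,15} = 1⊕1⊕1⊕0⊕1⊕0⊕1 = 1
p8 = XOR of data positions {9,10,11,12,13,14,15} = 1⊕0⊕0⊕0⊕1⊕0⊕1 = 1
Codeword b1..b15 = 001111111000101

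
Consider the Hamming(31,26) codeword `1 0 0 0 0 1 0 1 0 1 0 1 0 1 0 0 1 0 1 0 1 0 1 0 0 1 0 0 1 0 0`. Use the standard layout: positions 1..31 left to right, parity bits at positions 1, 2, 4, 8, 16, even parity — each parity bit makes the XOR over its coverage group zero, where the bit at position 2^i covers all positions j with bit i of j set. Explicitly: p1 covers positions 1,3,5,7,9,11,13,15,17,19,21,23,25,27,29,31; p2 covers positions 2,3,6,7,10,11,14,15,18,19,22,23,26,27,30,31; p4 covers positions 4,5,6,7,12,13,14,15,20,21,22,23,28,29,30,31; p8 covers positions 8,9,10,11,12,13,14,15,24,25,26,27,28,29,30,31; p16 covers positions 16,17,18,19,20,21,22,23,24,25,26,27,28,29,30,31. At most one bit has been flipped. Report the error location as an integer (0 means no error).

0

s1: b1⊕b3⊕b5⊕b7⊕b9⊕b11⊕b13⊕b15⊕b17⊕b19⊕b21⊕b23⊕b25⊕b27⊕b29⊕b31 = 1⊕0⊕0⊕0⊕0⊕0⊕0⊕0⊕1⊕1⊕1⊕1⊕0⊕0⊕1⊕0 = 0
s2: b2⊕b3⊕b6⊕b7⊕b10⊕b11⊕b14⊕b15⊕b18⊕b19⊕b22⊕b23⊕b26⊕b27⊕b30⊕b31 = 0⊕0⊕1⊕0⊕1⊕0⊕1⊕0⊕0⊕1⊕0⊕1⊕1⊕0⊕0⊕0 = 0
s4: b4⊕b5⊕b6⊕b7⊕b12⊕b13⊕b14⊕b15⊕b20⊕b21⊕b22⊕b23⊕b28⊕b29⊕b30⊕b31 = 0⊕0⊕1⊕0⊕1⊕0⊕1⊕0⊕0⊕1⊕0⊕1⊕0⊕1⊕0⊕0 = 0
s8: b8⊕b9⊕b10⊕b11⊕b12⊕b13⊕b14⊕b15⊕b24⊕b25⊕b26⊕b27⊕b28⊕b29⊕b30⊕b31 = 1⊕0⊕1⊕0⊕1⊕0⊕1⊕0⊕0⊕0⊕1⊕0⊕0⊕1⊕0⊕0 = 0
s16: b16⊕b17⊕b18⊕b19⊕b20⊕b21⊕b22⊕b23⊕b24⊕b25⊕b26⊕b27⊕b28⊕b29⊕b30⊕b31 = 0⊕1⊕0⊕1⊕0⊕1⊕0⊕1⊕0⊕0⊕1⊕0⊕0⊕1⊕0⊕0 = 0
Syndrome (s16...s1) = 00000 → position 0 (no error).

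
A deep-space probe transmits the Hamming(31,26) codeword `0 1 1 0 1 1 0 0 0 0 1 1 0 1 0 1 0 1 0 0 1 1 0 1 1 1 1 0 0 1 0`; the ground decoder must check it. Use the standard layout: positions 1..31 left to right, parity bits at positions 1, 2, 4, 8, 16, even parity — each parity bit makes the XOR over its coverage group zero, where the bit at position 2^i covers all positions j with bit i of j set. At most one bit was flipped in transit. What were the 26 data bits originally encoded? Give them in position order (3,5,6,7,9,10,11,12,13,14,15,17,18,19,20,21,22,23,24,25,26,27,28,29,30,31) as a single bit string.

11100011010010111011110010

s1: b1⊕b3⊕b5⊕b7⊕b9⊕b11⊕b13⊕b15⊕b17⊕b19⊕b21⊕b23⊕b25⊕b27⊕b29⊕b31 = 0⊕1⊕1⊕0⊕0⊕1⊕0⊕0⊕0⊕0⊕1⊕0⊕1⊕1⊕0⊕0 = 0
s2: b2⊕b3⊕b6⊕b7⊕b10⊕b11⊕b14⊕b15⊕b18⊕b19⊕b22⊕b23⊕b26⊕b27⊕b30⊕b31 = 1⊕1⊕1⊕0⊕0⊕1⊕1⊕0⊕1⊕0⊕1⊕0⊕1⊕1⊕1⊕0 = 0
s4: b4⊕b5⊕b6⊕b7⊕b12⊕b13⊕b14⊕b15⊕b20⊕b21⊕b22⊕b23⊕b28⊕b29⊕b30⊕b31 = 0⊕1⊕1⊕0⊕1⊕0⊕1⊕0⊕0⊕1⊕1⊕0⊕0⊕0⊕1⊕0 = 1
s8: b8⊕b9⊕b10⊕b11⊕b12⊕b13⊕b14⊕b15⊕b24⊕b25⊕b26⊕b27⊕b28⊕b29⊕b30⊕b31 = 0⊕0⊕0⊕1⊕1⊕0⊕1⊕0⊕1⊕1⊕1⊕1⊕0⊕0⊕1⊕0 = 0
s16: b16⊕b17⊕b18⊕b19⊕b20⊕b21⊕b22⊕b23⊕b24⊕b25⊕b26⊕b27⊕b28⊕b29⊕b30⊕b31 = 1⊕0⊕1⊕0⊕0⊕1⊕1⊕0⊕1⊕1⊕1⊕1⊕0⊕0⊕1⊕0 = 1
Syndrome (s16...s1) = 10100 → position 20.
Flip bit 20: corrected codeword = 0110110000110101010111011110010
Data bits at positions 3,5,6,7,9,10,11,12,13,14,15,17,18,19,20,21,22,23,24,25,26,27,28,29,30,31: 11100011010010111011110010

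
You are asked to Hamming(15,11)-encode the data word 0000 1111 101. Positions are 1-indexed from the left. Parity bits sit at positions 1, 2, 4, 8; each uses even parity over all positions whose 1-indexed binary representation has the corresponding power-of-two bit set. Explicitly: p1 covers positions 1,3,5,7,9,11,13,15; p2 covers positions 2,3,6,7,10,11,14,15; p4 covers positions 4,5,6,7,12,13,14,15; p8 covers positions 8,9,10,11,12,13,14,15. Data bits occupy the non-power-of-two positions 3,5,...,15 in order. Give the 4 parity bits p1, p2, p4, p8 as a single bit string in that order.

Place data bits at non-power-of-two positions: b3=0, b5=0, b6=0, b7=0, b9=1, b10=1, b11=1, b12=1, b13=1, b14=0, b15=1.
p1 = XOR of data positions {3,5,7,9,11,13,15} = 0⊕0⊕0⊕1⊕1⊕1⊕1 = 0
p2 = XOR of data positions {3,6,7,10,11,14,15} = 0⊕0⊕0⊕1⊕1⊕0⊕1 = 1
p4 = XOR of data positions {5,6,7,12,13,14,15} = 0⊕0⊕0⊕1⊕1⊕0⊕1 = 1
p8 = XOR of data positions {9,10,11,12,13,14,15} = 1⊕1⊕1⊕1⊕1⊕0⊕1 = 0
Parity bits p1,p2,p4,p8 = 0110

0110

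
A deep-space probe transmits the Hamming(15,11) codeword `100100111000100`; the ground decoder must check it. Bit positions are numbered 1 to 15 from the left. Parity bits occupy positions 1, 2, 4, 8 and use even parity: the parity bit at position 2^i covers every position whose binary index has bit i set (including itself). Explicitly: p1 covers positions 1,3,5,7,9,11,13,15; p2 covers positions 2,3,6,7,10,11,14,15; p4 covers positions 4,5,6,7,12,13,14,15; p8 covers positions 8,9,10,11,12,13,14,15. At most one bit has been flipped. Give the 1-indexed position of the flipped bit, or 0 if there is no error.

s1: b1⊕b3⊕b5⊕b7⊕b9⊕b11⊕b13⊕b15 = 1⊕0⊕0⊕1⊕1⊕0⊕1⊕0 = 0
s2: b2⊕b3⊕b6⊕b7⊕b10⊕b11⊕b14⊕b15 = 0⊕0⊕0⊕1⊕0⊕0⊕0⊕0 = 1
s4: b4⊕b5⊕b6⊕b7⊕b12⊕b13⊕b14⊕b15 = 1⊕0⊕0⊕1⊕0⊕1⊕0⊕0 = 1
s8: b8⊕b9⊕b10⊕b11⊕b12⊕b13⊕b14⊕b15 = 1⊕1⊕0⊕0⊕0⊕1⊕0⊕0 = 1
Syndrome (s8...s1) = 1110 → position 14.

14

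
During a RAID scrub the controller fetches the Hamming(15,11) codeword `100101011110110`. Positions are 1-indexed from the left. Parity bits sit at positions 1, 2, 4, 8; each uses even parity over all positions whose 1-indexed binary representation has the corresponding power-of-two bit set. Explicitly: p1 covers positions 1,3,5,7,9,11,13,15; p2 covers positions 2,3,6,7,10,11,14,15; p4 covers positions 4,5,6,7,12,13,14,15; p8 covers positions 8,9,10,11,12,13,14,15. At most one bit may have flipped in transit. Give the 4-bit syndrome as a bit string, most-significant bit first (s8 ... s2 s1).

0000

s1: b1⊕b3⊕b5⊕b7⊕b9⊕b11⊕b13⊕b15 = 1⊕0⊕0⊕0⊕1⊕1⊕1⊕0 = 0
s2: b2⊕b3⊕b6⊕b7⊕b10⊕b11⊕b14⊕b15 = 0⊕0⊕1⊕0⊕1⊕1⊕1⊕0 = 0
s4: b4⊕b5⊕b6⊕b7⊕b12⊕b13⊕b14⊕b15 = 1⊕0⊕1⊕0⊕0⊕1⊕1⊕0 = 0
s8: b8⊕b9⊕b10⊕b11⊕b12⊕b13⊕b14⊕b15 = 1⊕1⊕1⊕1⊕0⊕1⊕1⊕0 = 0
Syndrome (s8...s1) = 0000 → position 0 (no error).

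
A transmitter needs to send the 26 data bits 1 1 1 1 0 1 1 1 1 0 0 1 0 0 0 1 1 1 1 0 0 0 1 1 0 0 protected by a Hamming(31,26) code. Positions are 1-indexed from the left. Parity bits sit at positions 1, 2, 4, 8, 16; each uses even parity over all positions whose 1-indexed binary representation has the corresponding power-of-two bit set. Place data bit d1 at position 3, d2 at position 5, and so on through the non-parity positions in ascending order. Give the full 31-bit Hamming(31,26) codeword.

Place data bits at non-power-of-two positions: b3=1, b5=1, b6=1, b7=1, b9=0, b10=1, b11=1, b12=1, b13=1, b14=0, b15=0, b17=1, b18=0, b19=0, b20=0, b21=1, b22=1, b23=1, b24=1, b25=0, b26=0, b27=0, b28=1, b29=1, b30=0, b31=0.
p1 = XOR of data positions {3,5,7,9,11,13,15,17,19,21,23,25,27,29,31} = 1⊕1⊕1⊕0⊕1⊕1⊕0⊕1⊕0⊕1⊕1⊕0⊕0⊕1⊕0 = 1
p2 = XOR of data positions {3,6,7,10,11,14,15,18,19,22,23,26,27,30,31} = 1⊕1⊕1⊕1⊕1⊕0⊕0⊕0⊕0⊕1⊕1⊕0⊕0⊕0⊕0 = 1
p4 = XOR of data positions {5,6,7,12,13,14,15,20,21,22,23,28,29,30,31} = 1⊕1⊕1⊕1⊕1⊕0⊕0⊕0⊕1⊕1⊕1⊕1⊕1⊕0⊕0 = 0
p8 = XOR of data positions {9,10,11,12,13,14,15,24,25,26,27,28,29,30,31} = 0⊕1⊕1⊕1⊕1⊕0⊕0⊕1⊕0⊕0⊕0⊕1⊕1⊕0⊕0 = 1
p16 = XOR of data positions {17,18,19,20,21,22,23,24,25,26,27,28,29,30,31} = 1⊕0⊕0⊕0⊕1⊕1⊕1⊕1⊕0⊕0⊕0⊕1⊕1⊕0⊕0 = 1
Codeword b1..b31 = 1110111101111001100011110001100

1110111101111001100011110001100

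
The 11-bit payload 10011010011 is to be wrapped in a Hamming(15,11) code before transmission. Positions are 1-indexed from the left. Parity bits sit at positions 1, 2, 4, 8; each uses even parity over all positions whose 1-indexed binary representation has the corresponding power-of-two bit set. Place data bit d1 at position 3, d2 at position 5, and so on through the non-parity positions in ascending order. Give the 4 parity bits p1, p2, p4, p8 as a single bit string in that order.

1110

Place data bits at non-power-of-two positions: b3=1, b5=0, b6=0, b7=1, b9=1, b10=0, b11=1, b12=0, b13=0, b14=1, b15=1.
p1 = XOR of data positions {3,5,7,9,11,13,15} = 1⊕0⊕1⊕1⊕1⊕0⊕1 = 1
p2 = XOR of data positions {3,6,7,10,11,14,15} = 1⊕0⊕1⊕0⊕1⊕1⊕1 = 1
p4 = XOR of data positions {5,6,7,12,13,14,15} = 0⊕0⊕1⊕0⊕0⊕1⊕1 = 1
p8 = XOR of data positions {9,10,11,12,13,14,15} = 1⊕0⊕1⊕0⊕0⊕1⊕1 = 0
Parity bits p1,p2,p4,p8 = 1110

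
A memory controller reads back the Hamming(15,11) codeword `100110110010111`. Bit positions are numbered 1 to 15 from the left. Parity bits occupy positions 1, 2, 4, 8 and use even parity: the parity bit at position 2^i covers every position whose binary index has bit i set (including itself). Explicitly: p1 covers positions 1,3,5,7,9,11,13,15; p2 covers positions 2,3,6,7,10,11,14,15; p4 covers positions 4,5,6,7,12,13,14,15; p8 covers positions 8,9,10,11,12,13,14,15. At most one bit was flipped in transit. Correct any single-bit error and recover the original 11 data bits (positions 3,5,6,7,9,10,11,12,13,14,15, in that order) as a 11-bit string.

01010010111

s1: b1⊕b3⊕b5⊕b7⊕b9⊕b11⊕b13⊕b15 = 1⊕0⊕1⊕1⊕0⊕1⊕1⊕1 = 0
s2: b2⊕b3⊕b6⊕b7⊕b10⊕b11⊕b14⊕b15 = 0⊕0⊕0⊕1⊕0⊕1⊕1⊕1 = 0
s4: b4⊕b5⊕b6⊕b7⊕b12⊕b13⊕b14⊕b15 = 1⊕1⊕0⊕1⊕0⊕1⊕1⊕1 = 0
s8: b8⊕b9⊕b10⊕b11⊕b12⊕b13⊕b14⊕b15 = 1⊕0⊕0⊕1⊕0⊕1⊕1⊕1 = 1
Syndrome (s8...s1) = 1000 → position 8.
Flip bit 8: corrected codeword = 100110100010111
Data bits at positions 3,5,6,7,9,10,11,12,13,14,15: 01010010111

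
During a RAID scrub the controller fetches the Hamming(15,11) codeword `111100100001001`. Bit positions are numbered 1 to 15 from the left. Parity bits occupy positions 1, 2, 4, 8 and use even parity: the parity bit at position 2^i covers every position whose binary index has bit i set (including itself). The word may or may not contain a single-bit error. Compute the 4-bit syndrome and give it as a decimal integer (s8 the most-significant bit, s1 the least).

0

s1: b1⊕b3⊕b5⊕b7⊕b9⊕b11⊕b13⊕b15 = 1⊕1⊕0⊕1⊕0⊕0⊕0⊕1 = 0
s2: b2⊕b3⊕b6⊕b7⊕b10⊕b11⊕b14⊕b15 = 1⊕1⊕0⊕1⊕0⊕0⊕0⊕1 = 0
s4: b4⊕b5⊕b6⊕b7⊕b12⊕b13⊕b14⊕b15 = 1⊕0⊕0⊕1⊕1⊕0⊕0⊕1 = 0
s8: b8⊕b9⊕b10⊕b11⊕b12⊕b13⊕b14⊕b15 = 0⊕0⊕0⊕0⊕1⊕0⊕0⊕1 = 0
Syndrome (s8...s1) = 0000 → position 0 (no error).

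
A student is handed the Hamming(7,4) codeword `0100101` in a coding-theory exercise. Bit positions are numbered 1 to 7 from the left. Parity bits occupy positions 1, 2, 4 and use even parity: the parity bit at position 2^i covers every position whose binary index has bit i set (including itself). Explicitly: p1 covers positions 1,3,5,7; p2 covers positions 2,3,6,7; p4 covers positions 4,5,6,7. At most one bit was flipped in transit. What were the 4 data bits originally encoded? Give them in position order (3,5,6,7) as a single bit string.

s1: b1⊕b3⊕b5⊕b7 = 0⊕0⊕1⊕1 = 0
s2: b2⊕b3⊕b6⊕b7 = 1⊕0⊕0⊕1 = 0
s4: b4⊕b5⊕b6⊕b7 = 0⊕1⊕0⊕1 = 0
Syndrome (s4...s1) = 000 → position 0 (no error).
No correction needed.
Data bits at positions 3,5,6,7: 0101

0101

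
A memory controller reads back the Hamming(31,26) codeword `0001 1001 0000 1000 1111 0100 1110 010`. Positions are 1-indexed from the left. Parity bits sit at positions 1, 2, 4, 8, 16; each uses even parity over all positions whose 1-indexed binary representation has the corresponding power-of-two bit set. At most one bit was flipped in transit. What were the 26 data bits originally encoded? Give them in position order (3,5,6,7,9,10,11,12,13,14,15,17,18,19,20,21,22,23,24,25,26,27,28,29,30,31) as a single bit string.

s1: b1⊕b3⊕b5⊕b7⊕b9⊕b11⊕b13⊕b15⊕b17⊕b19⊕b21⊕b23⊕b25⊕b27⊕b29⊕b31 = 0⊕0⊕1⊕0⊕0⊕0⊕1⊕0⊕1⊕1⊕0⊕0⊕1⊕1⊕0⊕0 = 0
s2: b2⊕b3⊕b6⊕b7⊕b10⊕b11⊕b14⊕b15⊕b18⊕b19⊕b22⊕b23⊕b26⊕b27⊕b30⊕b31 = 0⊕0⊕0⊕0⊕0⊕0⊕0⊕0⊕1⊕1⊕1⊕0⊕1⊕1⊕1⊕0 = 0
s4: b4⊕b5⊕b6⊕b7⊕b12⊕b13⊕b14⊕b15⊕b20⊕b21⊕b22⊕b23⊕b28⊕b29⊕b30⊕b31 = 1⊕1⊕0⊕0⊕0⊕1⊕0⊕0⊕1⊕0⊕1⊕0⊕0⊕0⊕1⊕0 = 0
s8: b8⊕b9⊕b10⊕b11⊕b12⊕b13⊕b14⊕b15⊕b24⊕b25⊕b26⊕b27⊕b28⊕b29⊕b30⊕b31 = 1⊕0⊕0⊕0⊕0⊕1⊕0⊕0⊕0⊕1⊕1⊕1⊕0⊕0⊕1⊕0 = 0
s16: b16⊕b17⊕b18⊕b19⊕b20⊕b21⊕b22⊕b23⊕b24⊕b25⊕b26⊕b27⊕b28⊕b29⊕b30⊕b31 = 0⊕1⊕1⊕1⊕1⊕0⊕1⊕0⊕0⊕1⊕1⊕1⊕0⊕0⊕1⊕0 = 1
Syndrome (s16...s1) = 10000 → position 16.
Flip bit 16: corrected codeword = 0001100100001001111101001110010
Data bits at positions 3,5,6,7,9,10,11,12,13,14,15,17,18,19,20,21,22,23,24,25,26,27,28,29,30,31: 01000000100111101001110010

01000000100111101001110010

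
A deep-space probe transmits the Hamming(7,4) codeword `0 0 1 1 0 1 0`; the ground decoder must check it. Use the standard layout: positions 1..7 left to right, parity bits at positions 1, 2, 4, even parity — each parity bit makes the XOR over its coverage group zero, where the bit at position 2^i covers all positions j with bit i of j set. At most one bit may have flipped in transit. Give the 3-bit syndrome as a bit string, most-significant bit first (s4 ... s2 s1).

001

s1: b1⊕b3⊕b5⊕b7 = 0⊕1⊕0⊕0 = 1
s2: b2⊕b3⊕b6⊕b7 = 0⊕1⊕1⊕0 = 0
s4: b4⊕b5⊕b6⊕b7 = 1⊕0⊕1⊕0 = 0
Syndrome (s4...s1) = 001 → position 1.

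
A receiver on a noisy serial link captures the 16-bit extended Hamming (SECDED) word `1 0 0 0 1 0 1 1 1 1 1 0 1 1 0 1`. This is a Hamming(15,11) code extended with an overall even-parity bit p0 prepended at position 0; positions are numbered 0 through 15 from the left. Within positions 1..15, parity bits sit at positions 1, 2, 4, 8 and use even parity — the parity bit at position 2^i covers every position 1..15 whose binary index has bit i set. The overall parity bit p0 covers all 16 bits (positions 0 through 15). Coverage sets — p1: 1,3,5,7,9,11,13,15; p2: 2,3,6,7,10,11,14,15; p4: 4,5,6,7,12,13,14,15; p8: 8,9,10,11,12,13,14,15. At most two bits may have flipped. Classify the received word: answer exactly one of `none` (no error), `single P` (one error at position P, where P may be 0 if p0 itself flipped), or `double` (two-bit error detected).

s1: b1⊕b3⊕b5⊕b7⊕b9⊕b11⊕b13⊕b15 = 0⊕0⊕0⊕1⊕1⊕0⊕1⊕1 = 0
s2: b2⊕b3⊕b6⊕b7⊕b10⊕b11⊕b14⊕b15 = 0⊕0⊕1⊕1⊕1⊕0⊕0⊕1 = 0
s4: b4⊕b5⊕b6⊕b7⊕b12⊕b13⊕b14⊕b15 = 1⊕0⊕1⊕1⊕1⊕1⊕0⊕1 = 0
s8: b8⊕b9⊕b10⊕b11⊕b12⊕b13⊕b14⊕b15 = 1⊕1⊕1⊕0⊕1⊕1⊕0⊕1 = 0
Syndrome (s8...s1) = 0000 → position 0 (no error).
Overall parity (XOR of all 16 bits, including p0): 1⊕0⊕0⊕0⊕1⊕0⊕1⊕1⊕1⊕1⊕1⊕0⊕1⊕1⊕0⊕1 = 0
Overall=0, syndrome position=0 → no error.

none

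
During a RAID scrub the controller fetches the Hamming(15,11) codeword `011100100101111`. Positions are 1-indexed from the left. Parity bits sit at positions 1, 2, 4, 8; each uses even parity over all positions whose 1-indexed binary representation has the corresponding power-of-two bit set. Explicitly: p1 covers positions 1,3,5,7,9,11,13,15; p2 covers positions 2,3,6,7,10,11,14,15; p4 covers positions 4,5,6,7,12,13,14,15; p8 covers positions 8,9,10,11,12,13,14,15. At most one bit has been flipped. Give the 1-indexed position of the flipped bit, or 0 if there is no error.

8

s1: b1⊕b3⊕b5⊕b7⊕b9⊕b11⊕b13⊕b15 = 0⊕1⊕0⊕1⊕0⊕0⊕1⊕1 = 0
s2: b2⊕b3⊕b6⊕b7⊕b10⊕b11⊕b14⊕b15 = 1⊕1⊕0⊕1⊕1⊕0⊕1⊕1 = 0
s4: b4⊕b5⊕b6⊕b7⊕b12⊕b13⊕b14⊕b15 = 1⊕0⊕0⊕1⊕1⊕1⊕1⊕1 = 0
s8: b8⊕b9⊕b10⊕b11⊕b12⊕b13⊕b14⊕b15 = 0⊕0⊕1⊕0⊕1⊕1⊕1⊕1 = 1
Syndrome (s8...s1) = 1000 → position 8.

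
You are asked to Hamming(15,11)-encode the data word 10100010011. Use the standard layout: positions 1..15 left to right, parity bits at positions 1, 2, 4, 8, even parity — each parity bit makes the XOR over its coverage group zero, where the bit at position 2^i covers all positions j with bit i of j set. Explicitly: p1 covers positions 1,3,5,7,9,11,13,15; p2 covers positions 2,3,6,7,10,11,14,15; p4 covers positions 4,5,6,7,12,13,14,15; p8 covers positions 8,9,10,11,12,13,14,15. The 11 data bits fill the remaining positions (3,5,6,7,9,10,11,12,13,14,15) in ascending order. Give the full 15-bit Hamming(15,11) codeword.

Place data bits at non-power-of-two positions: b3=1, b5=0, b6=1, b7=0, b9=0, b10=0, b11=1, b12=0, b13=0, b14=1, b15=1.
p1 = XOR of data positions {3,5,7,9,11,13,15} = 1⊕0⊕0⊕0⊕1⊕0⊕1 = 1
p2 = XOR of data positions {3,6,7,10,11,14,15} = 1⊕1⊕0⊕0⊕1⊕1⊕1 = 1
p4 = XOR of data positions {5,6,7,12,13,14,15} = 0⊕1⊕0⊕0⊕0⊕1⊕1 = 1
p8 = XOR of data positions {9,10,11,12,13,14,15} = 0⊕0⊕1⊕0⊕0⊕1⊕1 = 1
Codeword b1..b15 = 111101010010011

111101010010011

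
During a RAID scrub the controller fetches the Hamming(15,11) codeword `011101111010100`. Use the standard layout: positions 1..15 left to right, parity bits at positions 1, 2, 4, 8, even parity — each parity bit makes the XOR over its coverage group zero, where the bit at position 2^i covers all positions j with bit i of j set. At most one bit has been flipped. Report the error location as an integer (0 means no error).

3

s1: b1⊕b3⊕b5⊕b7⊕b9⊕b11⊕b13⊕b15 = 0⊕1⊕0⊕1⊕1⊕1⊕1⊕0 = 1
s2: b2⊕b3⊕b6⊕b7⊕b10⊕b11⊕b14⊕b15 = 1⊕1⊕1⊕1⊕0⊕1⊕0⊕0 = 1
s4: b4⊕b5⊕b6⊕b7⊕b12⊕b13⊕b14⊕b15 = 1⊕0⊕1⊕1⊕0⊕1⊕0⊕0 = 0
s8: b8⊕b9⊕b10⊕b11⊕b12⊕b13⊕b14⊕b15 = 1⊕1⊕0⊕1⊕0⊕1⊕0⊕0 = 0
Syndrome (s8...s1) = 0011 → position 3.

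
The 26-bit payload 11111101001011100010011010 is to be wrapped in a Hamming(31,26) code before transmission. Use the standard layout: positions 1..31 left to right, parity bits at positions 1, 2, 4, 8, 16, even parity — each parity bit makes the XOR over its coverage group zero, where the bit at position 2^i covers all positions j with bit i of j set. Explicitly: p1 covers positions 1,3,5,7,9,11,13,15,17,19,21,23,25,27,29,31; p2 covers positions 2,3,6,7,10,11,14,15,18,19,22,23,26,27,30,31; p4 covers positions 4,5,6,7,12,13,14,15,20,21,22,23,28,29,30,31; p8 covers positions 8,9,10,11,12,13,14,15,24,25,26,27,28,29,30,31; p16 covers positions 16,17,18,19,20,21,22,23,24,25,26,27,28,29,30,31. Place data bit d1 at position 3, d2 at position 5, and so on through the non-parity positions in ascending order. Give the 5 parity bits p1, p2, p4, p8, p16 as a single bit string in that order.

Place data bits at non-power-of-two positions: b3=1, b5=1, b6=1, b7=1, b9=1, b10=1, b11=0, b12=1, b13=0, b14=0, b15=1, b17=0, b18=1, b19=1, b20=1, b21=0, b22=0, b23=0, b24=1, b25=0, b26=0, b27=1, b28=1, b29=0, b30=1, b31=0.
p1 = XOR of data positions {3,5,7,9,11,13,15,17,19,21,23,25,27,29,31} = 1⊕1⊕1⊕1⊕0⊕0⊕1⊕0⊕1⊕0⊕0⊕0⊕1⊕0⊕0 = 1
p2 = XOR of data positions {3,6,7,10,11,14,15,18,19,22,23,26,27,30,31} = 1⊕1⊕1⊕1⊕0⊕0⊕1⊕1⊕1⊕0⊕0⊕0⊕1⊕1⊕0 = 1
p4 = XOR of data positions {5,6,7,12,13,14,15,20,21,22,23,28,29,30,31} = 1⊕1⊕1⊕1⊕0⊕0⊕1⊕1⊕0⊕0⊕0⊕1⊕0⊕1⊕0 = 0
p8 = XOR of data positions {9,10,11,12,13,14,15,24,25,26,27,28,29,30,31} = 1⊕1⊕0⊕1⊕0⊕0⊕1⊕1⊕0⊕0⊕1⊕1⊕0⊕1⊕0 = 0
p16 = XOR of data positions {17,18,19,20,21,22,23,24,25,26,27,28,29,30,31} = 0⊕1⊕1⊕1⊕0⊕0⊕0⊕1⊕0⊕0⊕1⊕1⊕0⊕1⊕0 = 1
Parity bits p1,p2,p4,p8,p16 = 11001

11001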